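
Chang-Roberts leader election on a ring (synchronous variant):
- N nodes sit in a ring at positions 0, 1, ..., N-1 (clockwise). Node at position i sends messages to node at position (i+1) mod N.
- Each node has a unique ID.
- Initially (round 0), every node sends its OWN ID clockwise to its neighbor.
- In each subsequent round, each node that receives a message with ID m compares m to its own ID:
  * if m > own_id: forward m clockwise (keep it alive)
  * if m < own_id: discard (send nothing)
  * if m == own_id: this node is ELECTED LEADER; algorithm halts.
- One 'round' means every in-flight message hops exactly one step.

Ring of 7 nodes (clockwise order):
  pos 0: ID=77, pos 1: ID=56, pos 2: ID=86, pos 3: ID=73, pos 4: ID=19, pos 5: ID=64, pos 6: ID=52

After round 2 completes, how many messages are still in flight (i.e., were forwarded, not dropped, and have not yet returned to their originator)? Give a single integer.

Answer: 2

Derivation:
Round 1: pos1(id56) recv 77: fwd; pos2(id86) recv 56: drop; pos3(id73) recv 86: fwd; pos4(id19) recv 73: fwd; pos5(id64) recv 19: drop; pos6(id52) recv 64: fwd; pos0(id77) recv 52: drop
Round 2: pos2(id86) recv 77: drop; pos4(id19) recv 86: fwd; pos5(id64) recv 73: fwd; pos0(id77) recv 64: drop
After round 2: 2 messages still in flight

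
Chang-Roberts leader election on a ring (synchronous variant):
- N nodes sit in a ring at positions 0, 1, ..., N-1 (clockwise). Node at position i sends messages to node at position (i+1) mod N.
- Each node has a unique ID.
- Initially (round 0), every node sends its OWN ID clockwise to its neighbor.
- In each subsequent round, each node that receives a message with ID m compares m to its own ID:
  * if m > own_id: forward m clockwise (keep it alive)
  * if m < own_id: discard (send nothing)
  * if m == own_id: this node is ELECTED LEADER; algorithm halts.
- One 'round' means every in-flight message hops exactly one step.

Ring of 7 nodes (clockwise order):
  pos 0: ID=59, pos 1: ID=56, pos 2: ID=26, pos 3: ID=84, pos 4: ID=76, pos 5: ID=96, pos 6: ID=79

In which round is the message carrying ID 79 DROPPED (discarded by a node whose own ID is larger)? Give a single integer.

Answer: 4

Derivation:
Round 1: pos1(id56) recv 59: fwd; pos2(id26) recv 56: fwd; pos3(id84) recv 26: drop; pos4(id76) recv 84: fwd; pos5(id96) recv 76: drop; pos6(id79) recv 96: fwd; pos0(id59) recv 79: fwd
Round 2: pos2(id26) recv 59: fwd; pos3(id84) recv 56: drop; pos5(id96) recv 84: drop; pos0(id59) recv 96: fwd; pos1(id56) recv 79: fwd
Round 3: pos3(id84) recv 59: drop; pos1(id56) recv 96: fwd; pos2(id26) recv 79: fwd
Round 4: pos2(id26) recv 96: fwd; pos3(id84) recv 79: drop
Round 5: pos3(id84) recv 96: fwd
Round 6: pos4(id76) recv 96: fwd
Round 7: pos5(id96) recv 96: ELECTED
Message ID 79 originates at pos 6; dropped at pos 3 in round 4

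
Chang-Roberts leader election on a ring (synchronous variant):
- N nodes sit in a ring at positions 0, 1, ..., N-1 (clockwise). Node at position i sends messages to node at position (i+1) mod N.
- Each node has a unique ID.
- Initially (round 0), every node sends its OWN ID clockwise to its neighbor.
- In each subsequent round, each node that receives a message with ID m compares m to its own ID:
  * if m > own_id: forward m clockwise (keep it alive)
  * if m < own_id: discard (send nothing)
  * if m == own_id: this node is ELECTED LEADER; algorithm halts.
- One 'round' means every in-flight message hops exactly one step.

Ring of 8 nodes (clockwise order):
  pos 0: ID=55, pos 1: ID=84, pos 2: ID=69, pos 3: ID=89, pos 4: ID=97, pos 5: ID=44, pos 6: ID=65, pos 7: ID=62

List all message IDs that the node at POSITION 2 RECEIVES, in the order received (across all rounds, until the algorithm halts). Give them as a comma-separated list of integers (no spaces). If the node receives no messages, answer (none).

Answer: 84,97

Derivation:
Round 1: pos1(id84) recv 55: drop; pos2(id69) recv 84: fwd; pos3(id89) recv 69: drop; pos4(id97) recv 89: drop; pos5(id44) recv 97: fwd; pos6(id65) recv 44: drop; pos7(id62) recv 65: fwd; pos0(id55) recv 62: fwd
Round 2: pos3(id89) recv 84: drop; pos6(id65) recv 97: fwd; pos0(id55) recv 65: fwd; pos1(id84) recv 62: drop
Round 3: pos7(id62) recv 97: fwd; pos1(id84) recv 65: drop
Round 4: pos0(id55) recv 97: fwd
Round 5: pos1(id84) recv 97: fwd
Round 6: pos2(id69) recv 97: fwd
Round 7: pos3(id89) recv 97: fwd
Round 8: pos4(id97) recv 97: ELECTED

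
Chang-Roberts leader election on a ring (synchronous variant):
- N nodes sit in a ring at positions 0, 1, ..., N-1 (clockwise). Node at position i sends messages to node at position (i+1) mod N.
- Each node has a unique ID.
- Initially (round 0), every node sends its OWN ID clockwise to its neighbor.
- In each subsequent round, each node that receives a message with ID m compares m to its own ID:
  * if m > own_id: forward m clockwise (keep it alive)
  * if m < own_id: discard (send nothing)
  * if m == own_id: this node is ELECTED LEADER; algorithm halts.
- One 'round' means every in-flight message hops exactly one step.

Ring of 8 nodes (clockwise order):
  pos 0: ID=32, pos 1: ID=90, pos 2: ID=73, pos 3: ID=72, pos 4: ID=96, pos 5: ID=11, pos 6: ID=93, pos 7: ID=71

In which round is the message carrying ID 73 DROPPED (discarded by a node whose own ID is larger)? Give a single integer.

Answer: 2

Derivation:
Round 1: pos1(id90) recv 32: drop; pos2(id73) recv 90: fwd; pos3(id72) recv 73: fwd; pos4(id96) recv 72: drop; pos5(id11) recv 96: fwd; pos6(id93) recv 11: drop; pos7(id71) recv 93: fwd; pos0(id32) recv 71: fwd
Round 2: pos3(id72) recv 90: fwd; pos4(id96) recv 73: drop; pos6(id93) recv 96: fwd; pos0(id32) recv 93: fwd; pos1(id90) recv 71: drop
Round 3: pos4(id96) recv 90: drop; pos7(id71) recv 96: fwd; pos1(id90) recv 93: fwd
Round 4: pos0(id32) recv 96: fwd; pos2(id73) recv 93: fwd
Round 5: pos1(id90) recv 96: fwd; pos3(id72) recv 93: fwd
Round 6: pos2(id73) recv 96: fwd; pos4(id96) recv 93: drop
Round 7: pos3(id72) recv 96: fwd
Round 8: pos4(id96) recv 96: ELECTED
Message ID 73 originates at pos 2; dropped at pos 4 in round 2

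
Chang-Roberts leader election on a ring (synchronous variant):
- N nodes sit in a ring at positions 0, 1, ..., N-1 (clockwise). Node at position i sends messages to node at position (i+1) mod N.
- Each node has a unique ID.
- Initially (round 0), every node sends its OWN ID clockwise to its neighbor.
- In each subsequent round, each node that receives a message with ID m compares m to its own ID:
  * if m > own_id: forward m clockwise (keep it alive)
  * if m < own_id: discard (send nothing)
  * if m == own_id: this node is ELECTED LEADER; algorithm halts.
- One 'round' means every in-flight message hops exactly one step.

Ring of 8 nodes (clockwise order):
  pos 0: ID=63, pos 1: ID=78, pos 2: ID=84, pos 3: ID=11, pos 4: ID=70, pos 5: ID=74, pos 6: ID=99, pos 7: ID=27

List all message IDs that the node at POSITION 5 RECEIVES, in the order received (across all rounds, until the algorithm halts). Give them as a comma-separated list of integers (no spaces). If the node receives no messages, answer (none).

Round 1: pos1(id78) recv 63: drop; pos2(id84) recv 78: drop; pos3(id11) recv 84: fwd; pos4(id70) recv 11: drop; pos5(id74) recv 70: drop; pos6(id99) recv 74: drop; pos7(id27) recv 99: fwd; pos0(id63) recv 27: drop
Round 2: pos4(id70) recv 84: fwd; pos0(id63) recv 99: fwd
Round 3: pos5(id74) recv 84: fwd; pos1(id78) recv 99: fwd
Round 4: pos6(id99) recv 84: drop; pos2(id84) recv 99: fwd
Round 5: pos3(id11) recv 99: fwd
Round 6: pos4(id70) recv 99: fwd
Round 7: pos5(id74) recv 99: fwd
Round 8: pos6(id99) recv 99: ELECTED

Answer: 70,84,99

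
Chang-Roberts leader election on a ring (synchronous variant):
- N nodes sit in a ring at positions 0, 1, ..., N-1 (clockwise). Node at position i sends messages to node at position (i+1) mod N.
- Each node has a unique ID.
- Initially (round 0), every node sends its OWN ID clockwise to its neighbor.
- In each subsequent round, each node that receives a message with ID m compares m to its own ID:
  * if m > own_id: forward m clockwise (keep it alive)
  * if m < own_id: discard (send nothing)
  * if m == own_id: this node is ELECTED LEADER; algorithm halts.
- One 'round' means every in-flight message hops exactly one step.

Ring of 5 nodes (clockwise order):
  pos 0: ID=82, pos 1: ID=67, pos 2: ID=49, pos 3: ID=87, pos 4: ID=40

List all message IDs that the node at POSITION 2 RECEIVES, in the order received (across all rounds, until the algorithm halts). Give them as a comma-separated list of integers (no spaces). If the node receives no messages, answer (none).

Answer: 67,82,87

Derivation:
Round 1: pos1(id67) recv 82: fwd; pos2(id49) recv 67: fwd; pos3(id87) recv 49: drop; pos4(id40) recv 87: fwd; pos0(id82) recv 40: drop
Round 2: pos2(id49) recv 82: fwd; pos3(id87) recv 67: drop; pos0(id82) recv 87: fwd
Round 3: pos3(id87) recv 82: drop; pos1(id67) recv 87: fwd
Round 4: pos2(id49) recv 87: fwd
Round 5: pos3(id87) recv 87: ELECTED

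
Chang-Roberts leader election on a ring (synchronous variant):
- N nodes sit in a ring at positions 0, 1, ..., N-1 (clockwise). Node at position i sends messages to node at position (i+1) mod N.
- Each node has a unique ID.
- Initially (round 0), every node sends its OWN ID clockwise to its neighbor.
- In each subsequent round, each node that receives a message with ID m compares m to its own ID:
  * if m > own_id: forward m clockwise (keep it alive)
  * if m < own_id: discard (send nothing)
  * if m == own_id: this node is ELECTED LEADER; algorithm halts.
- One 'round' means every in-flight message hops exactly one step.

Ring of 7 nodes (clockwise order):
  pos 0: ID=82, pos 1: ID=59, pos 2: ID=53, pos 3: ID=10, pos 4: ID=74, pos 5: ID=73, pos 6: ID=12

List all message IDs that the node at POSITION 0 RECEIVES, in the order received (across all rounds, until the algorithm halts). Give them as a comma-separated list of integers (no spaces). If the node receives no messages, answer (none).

Round 1: pos1(id59) recv 82: fwd; pos2(id53) recv 59: fwd; pos3(id10) recv 53: fwd; pos4(id74) recv 10: drop; pos5(id73) recv 74: fwd; pos6(id12) recv 73: fwd; pos0(id82) recv 12: drop
Round 2: pos2(id53) recv 82: fwd; pos3(id10) recv 59: fwd; pos4(id74) recv 53: drop; pos6(id12) recv 74: fwd; pos0(id82) recv 73: drop
Round 3: pos3(id10) recv 82: fwd; pos4(id74) recv 59: drop; pos0(id82) recv 74: drop
Round 4: pos4(id74) recv 82: fwd
Round 5: pos5(id73) recv 82: fwd
Round 6: pos6(id12) recv 82: fwd
Round 7: pos0(id82) recv 82: ELECTED

Answer: 12,73,74,82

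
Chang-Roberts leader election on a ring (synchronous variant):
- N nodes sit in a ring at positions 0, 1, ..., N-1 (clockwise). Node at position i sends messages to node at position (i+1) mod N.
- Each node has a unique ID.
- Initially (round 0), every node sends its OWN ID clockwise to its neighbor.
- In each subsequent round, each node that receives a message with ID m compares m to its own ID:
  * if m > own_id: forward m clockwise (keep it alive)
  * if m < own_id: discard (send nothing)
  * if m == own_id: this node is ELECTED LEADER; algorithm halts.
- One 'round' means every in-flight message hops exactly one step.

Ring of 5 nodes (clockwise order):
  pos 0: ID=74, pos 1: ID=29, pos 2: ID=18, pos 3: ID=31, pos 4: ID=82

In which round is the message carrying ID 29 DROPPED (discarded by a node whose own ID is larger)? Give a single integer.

Round 1: pos1(id29) recv 74: fwd; pos2(id18) recv 29: fwd; pos3(id31) recv 18: drop; pos4(id82) recv 31: drop; pos0(id74) recv 82: fwd
Round 2: pos2(id18) recv 74: fwd; pos3(id31) recv 29: drop; pos1(id29) recv 82: fwd
Round 3: pos3(id31) recv 74: fwd; pos2(id18) recv 82: fwd
Round 4: pos4(id82) recv 74: drop; pos3(id31) recv 82: fwd
Round 5: pos4(id82) recv 82: ELECTED
Message ID 29 originates at pos 1; dropped at pos 3 in round 2

Answer: 2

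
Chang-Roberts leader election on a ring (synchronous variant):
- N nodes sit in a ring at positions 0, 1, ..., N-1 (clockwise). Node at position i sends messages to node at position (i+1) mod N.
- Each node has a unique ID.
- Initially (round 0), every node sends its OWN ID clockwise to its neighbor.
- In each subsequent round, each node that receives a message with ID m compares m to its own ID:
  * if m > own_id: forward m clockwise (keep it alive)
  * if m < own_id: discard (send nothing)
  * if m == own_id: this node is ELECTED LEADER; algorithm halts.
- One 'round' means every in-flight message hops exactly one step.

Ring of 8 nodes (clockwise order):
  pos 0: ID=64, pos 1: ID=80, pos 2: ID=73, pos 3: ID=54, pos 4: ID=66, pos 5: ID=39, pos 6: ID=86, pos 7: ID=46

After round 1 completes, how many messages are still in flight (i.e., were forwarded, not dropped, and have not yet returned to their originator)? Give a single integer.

Answer: 4

Derivation:
Round 1: pos1(id80) recv 64: drop; pos2(id73) recv 80: fwd; pos3(id54) recv 73: fwd; pos4(id66) recv 54: drop; pos5(id39) recv 66: fwd; pos6(id86) recv 39: drop; pos7(id46) recv 86: fwd; pos0(id64) recv 46: drop
After round 1: 4 messages still in flight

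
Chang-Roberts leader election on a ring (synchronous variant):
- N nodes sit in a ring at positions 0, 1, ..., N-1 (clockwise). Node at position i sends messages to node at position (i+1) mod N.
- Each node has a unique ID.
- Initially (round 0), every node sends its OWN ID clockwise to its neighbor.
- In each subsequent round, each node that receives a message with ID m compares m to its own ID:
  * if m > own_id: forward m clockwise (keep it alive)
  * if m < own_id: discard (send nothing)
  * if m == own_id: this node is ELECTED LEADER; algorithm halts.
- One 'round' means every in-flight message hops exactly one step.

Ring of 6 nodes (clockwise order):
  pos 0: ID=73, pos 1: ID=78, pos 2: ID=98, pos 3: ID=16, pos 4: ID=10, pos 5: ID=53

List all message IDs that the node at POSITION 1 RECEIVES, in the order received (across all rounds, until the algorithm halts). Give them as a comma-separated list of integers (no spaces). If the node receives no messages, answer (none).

Answer: 73,98

Derivation:
Round 1: pos1(id78) recv 73: drop; pos2(id98) recv 78: drop; pos3(id16) recv 98: fwd; pos4(id10) recv 16: fwd; pos5(id53) recv 10: drop; pos0(id73) recv 53: drop
Round 2: pos4(id10) recv 98: fwd; pos5(id53) recv 16: drop
Round 3: pos5(id53) recv 98: fwd
Round 4: pos0(id73) recv 98: fwd
Round 5: pos1(id78) recv 98: fwd
Round 6: pos2(id98) recv 98: ELECTED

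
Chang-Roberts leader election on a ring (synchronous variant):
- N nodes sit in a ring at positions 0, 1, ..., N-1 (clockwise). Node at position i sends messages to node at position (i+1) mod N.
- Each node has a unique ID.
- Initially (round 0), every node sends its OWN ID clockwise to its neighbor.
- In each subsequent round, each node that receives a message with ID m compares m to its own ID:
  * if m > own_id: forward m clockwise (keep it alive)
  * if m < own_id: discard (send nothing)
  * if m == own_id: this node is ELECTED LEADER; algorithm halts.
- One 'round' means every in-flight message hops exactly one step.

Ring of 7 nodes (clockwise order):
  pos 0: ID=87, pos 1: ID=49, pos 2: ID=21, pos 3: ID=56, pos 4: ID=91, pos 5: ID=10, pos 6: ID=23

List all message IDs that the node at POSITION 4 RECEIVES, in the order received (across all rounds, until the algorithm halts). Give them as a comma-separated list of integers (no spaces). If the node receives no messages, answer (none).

Answer: 56,87,91

Derivation:
Round 1: pos1(id49) recv 87: fwd; pos2(id21) recv 49: fwd; pos3(id56) recv 21: drop; pos4(id91) recv 56: drop; pos5(id10) recv 91: fwd; pos6(id23) recv 10: drop; pos0(id87) recv 23: drop
Round 2: pos2(id21) recv 87: fwd; pos3(id56) recv 49: drop; pos6(id23) recv 91: fwd
Round 3: pos3(id56) recv 87: fwd; pos0(id87) recv 91: fwd
Round 4: pos4(id91) recv 87: drop; pos1(id49) recv 91: fwd
Round 5: pos2(id21) recv 91: fwd
Round 6: pos3(id56) recv 91: fwd
Round 7: pos4(id91) recv 91: ELECTED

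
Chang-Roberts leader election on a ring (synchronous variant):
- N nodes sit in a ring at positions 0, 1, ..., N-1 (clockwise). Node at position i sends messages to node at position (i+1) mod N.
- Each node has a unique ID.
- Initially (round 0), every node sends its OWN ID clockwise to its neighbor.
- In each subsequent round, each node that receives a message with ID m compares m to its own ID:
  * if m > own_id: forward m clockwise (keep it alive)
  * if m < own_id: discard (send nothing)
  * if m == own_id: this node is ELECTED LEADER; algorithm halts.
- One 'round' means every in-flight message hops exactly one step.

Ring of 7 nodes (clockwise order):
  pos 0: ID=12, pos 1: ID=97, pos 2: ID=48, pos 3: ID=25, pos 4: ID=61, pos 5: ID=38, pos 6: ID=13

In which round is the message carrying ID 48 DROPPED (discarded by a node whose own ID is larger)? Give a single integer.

Round 1: pos1(id97) recv 12: drop; pos2(id48) recv 97: fwd; pos3(id25) recv 48: fwd; pos4(id61) recv 25: drop; pos5(id38) recv 61: fwd; pos6(id13) recv 38: fwd; pos0(id12) recv 13: fwd
Round 2: pos3(id25) recv 97: fwd; pos4(id61) recv 48: drop; pos6(id13) recv 61: fwd; pos0(id12) recv 38: fwd; pos1(id97) recv 13: drop
Round 3: pos4(id61) recv 97: fwd; pos0(id12) recv 61: fwd; pos1(id97) recv 38: drop
Round 4: pos5(id38) recv 97: fwd; pos1(id97) recv 61: drop
Round 5: pos6(id13) recv 97: fwd
Round 6: pos0(id12) recv 97: fwd
Round 7: pos1(id97) recv 97: ELECTED
Message ID 48 originates at pos 2; dropped at pos 4 in round 2

Answer: 2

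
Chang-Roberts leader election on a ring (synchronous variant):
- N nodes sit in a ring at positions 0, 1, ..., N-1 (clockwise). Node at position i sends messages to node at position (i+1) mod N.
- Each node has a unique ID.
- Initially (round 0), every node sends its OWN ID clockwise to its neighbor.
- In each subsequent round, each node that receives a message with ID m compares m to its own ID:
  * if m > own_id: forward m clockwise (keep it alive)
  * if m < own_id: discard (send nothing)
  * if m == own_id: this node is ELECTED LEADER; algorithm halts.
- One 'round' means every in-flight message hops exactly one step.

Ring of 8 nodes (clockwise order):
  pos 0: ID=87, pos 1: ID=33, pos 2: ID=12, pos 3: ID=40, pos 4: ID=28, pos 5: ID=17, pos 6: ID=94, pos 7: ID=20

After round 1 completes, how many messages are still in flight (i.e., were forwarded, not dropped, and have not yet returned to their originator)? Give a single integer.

Round 1: pos1(id33) recv 87: fwd; pos2(id12) recv 33: fwd; pos3(id40) recv 12: drop; pos4(id28) recv 40: fwd; pos5(id17) recv 28: fwd; pos6(id94) recv 17: drop; pos7(id20) recv 94: fwd; pos0(id87) recv 20: drop
After round 1: 5 messages still in flight

Answer: 5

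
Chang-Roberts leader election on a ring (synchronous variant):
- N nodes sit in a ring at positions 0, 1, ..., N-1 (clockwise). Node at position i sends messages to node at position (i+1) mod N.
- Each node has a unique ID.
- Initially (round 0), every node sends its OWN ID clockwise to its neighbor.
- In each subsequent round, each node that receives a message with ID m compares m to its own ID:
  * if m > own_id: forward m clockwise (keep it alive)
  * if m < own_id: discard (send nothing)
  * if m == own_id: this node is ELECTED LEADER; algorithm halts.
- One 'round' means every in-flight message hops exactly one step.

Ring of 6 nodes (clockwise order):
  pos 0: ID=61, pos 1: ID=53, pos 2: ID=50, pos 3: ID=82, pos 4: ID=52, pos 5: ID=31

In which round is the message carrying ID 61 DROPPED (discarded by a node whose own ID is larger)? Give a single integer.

Round 1: pos1(id53) recv 61: fwd; pos2(id50) recv 53: fwd; pos3(id82) recv 50: drop; pos4(id52) recv 82: fwd; pos5(id31) recv 52: fwd; pos0(id61) recv 31: drop
Round 2: pos2(id50) recv 61: fwd; pos3(id82) recv 53: drop; pos5(id31) recv 82: fwd; pos0(id61) recv 52: drop
Round 3: pos3(id82) recv 61: drop; pos0(id61) recv 82: fwd
Round 4: pos1(id53) recv 82: fwd
Round 5: pos2(id50) recv 82: fwd
Round 6: pos3(id82) recv 82: ELECTED
Message ID 61 originates at pos 0; dropped at pos 3 in round 3

Answer: 3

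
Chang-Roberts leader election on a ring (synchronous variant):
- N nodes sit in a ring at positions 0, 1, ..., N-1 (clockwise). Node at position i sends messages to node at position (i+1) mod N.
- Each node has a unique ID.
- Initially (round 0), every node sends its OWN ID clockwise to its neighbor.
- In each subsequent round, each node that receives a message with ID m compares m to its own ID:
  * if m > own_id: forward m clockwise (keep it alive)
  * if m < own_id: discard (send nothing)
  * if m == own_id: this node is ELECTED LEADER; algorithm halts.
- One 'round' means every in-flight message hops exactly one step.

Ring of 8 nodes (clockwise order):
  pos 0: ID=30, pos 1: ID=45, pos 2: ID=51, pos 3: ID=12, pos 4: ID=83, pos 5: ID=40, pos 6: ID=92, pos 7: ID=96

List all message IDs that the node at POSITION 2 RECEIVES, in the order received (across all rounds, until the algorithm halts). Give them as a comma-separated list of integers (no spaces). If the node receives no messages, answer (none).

Answer: 45,96

Derivation:
Round 1: pos1(id45) recv 30: drop; pos2(id51) recv 45: drop; pos3(id12) recv 51: fwd; pos4(id83) recv 12: drop; pos5(id40) recv 83: fwd; pos6(id92) recv 40: drop; pos7(id96) recv 92: drop; pos0(id30) recv 96: fwd
Round 2: pos4(id83) recv 51: drop; pos6(id92) recv 83: drop; pos1(id45) recv 96: fwd
Round 3: pos2(id51) recv 96: fwd
Round 4: pos3(id12) recv 96: fwd
Round 5: pos4(id83) recv 96: fwd
Round 6: pos5(id40) recv 96: fwd
Round 7: pos6(id92) recv 96: fwd
Round 8: pos7(id96) recv 96: ELECTED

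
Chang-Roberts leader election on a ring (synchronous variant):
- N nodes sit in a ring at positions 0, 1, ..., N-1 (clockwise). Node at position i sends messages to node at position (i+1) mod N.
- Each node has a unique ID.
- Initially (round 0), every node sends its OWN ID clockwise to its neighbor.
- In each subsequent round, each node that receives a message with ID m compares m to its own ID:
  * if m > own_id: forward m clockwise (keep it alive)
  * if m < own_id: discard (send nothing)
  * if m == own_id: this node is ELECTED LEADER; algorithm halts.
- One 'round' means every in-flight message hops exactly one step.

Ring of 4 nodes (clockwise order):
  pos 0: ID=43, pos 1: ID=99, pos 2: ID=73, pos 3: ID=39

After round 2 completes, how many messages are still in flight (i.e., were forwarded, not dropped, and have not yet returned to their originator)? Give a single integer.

Round 1: pos1(id99) recv 43: drop; pos2(id73) recv 99: fwd; pos3(id39) recv 73: fwd; pos0(id43) recv 39: drop
Round 2: pos3(id39) recv 99: fwd; pos0(id43) recv 73: fwd
After round 2: 2 messages still in flight

Answer: 2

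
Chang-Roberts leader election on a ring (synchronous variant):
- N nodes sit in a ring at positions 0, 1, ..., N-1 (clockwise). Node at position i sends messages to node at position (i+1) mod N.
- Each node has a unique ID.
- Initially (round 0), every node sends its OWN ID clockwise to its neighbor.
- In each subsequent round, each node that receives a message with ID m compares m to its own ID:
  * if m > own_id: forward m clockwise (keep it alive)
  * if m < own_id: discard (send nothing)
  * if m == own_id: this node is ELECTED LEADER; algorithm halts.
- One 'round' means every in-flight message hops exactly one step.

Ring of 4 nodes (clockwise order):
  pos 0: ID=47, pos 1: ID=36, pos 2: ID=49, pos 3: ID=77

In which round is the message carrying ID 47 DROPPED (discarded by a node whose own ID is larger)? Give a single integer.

Round 1: pos1(id36) recv 47: fwd; pos2(id49) recv 36: drop; pos3(id77) recv 49: drop; pos0(id47) recv 77: fwd
Round 2: pos2(id49) recv 47: drop; pos1(id36) recv 77: fwd
Round 3: pos2(id49) recv 77: fwd
Round 4: pos3(id77) recv 77: ELECTED
Message ID 47 originates at pos 0; dropped at pos 2 in round 2

Answer: 2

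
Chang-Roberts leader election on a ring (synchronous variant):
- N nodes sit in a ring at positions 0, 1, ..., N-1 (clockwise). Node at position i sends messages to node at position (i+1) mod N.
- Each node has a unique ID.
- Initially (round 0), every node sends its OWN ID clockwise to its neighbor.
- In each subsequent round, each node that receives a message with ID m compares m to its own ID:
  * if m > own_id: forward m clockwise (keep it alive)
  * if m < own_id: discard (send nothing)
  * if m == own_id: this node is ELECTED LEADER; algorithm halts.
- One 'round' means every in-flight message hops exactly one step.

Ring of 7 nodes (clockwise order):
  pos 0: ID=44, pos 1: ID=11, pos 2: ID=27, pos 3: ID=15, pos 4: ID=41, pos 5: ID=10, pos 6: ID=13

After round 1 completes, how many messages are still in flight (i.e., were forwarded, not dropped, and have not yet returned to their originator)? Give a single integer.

Answer: 3

Derivation:
Round 1: pos1(id11) recv 44: fwd; pos2(id27) recv 11: drop; pos3(id15) recv 27: fwd; pos4(id41) recv 15: drop; pos5(id10) recv 41: fwd; pos6(id13) recv 10: drop; pos0(id44) recv 13: drop
After round 1: 3 messages still in flight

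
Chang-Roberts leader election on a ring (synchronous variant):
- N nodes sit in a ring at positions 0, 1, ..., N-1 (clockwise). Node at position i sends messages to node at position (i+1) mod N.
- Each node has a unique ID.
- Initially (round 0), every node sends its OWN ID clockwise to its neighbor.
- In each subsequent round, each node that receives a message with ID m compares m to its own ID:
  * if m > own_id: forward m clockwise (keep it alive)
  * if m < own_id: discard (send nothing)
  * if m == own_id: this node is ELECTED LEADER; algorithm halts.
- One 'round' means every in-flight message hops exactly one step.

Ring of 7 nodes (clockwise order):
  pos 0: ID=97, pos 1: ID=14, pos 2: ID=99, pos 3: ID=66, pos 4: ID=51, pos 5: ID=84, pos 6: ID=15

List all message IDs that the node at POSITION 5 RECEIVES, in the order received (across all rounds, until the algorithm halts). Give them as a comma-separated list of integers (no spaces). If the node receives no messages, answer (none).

Round 1: pos1(id14) recv 97: fwd; pos2(id99) recv 14: drop; pos3(id66) recv 99: fwd; pos4(id51) recv 66: fwd; pos5(id84) recv 51: drop; pos6(id15) recv 84: fwd; pos0(id97) recv 15: drop
Round 2: pos2(id99) recv 97: drop; pos4(id51) recv 99: fwd; pos5(id84) recv 66: drop; pos0(id97) recv 84: drop
Round 3: pos5(id84) recv 99: fwd
Round 4: pos6(id15) recv 99: fwd
Round 5: pos0(id97) recv 99: fwd
Round 6: pos1(id14) recv 99: fwd
Round 7: pos2(id99) recv 99: ELECTED

Answer: 51,66,99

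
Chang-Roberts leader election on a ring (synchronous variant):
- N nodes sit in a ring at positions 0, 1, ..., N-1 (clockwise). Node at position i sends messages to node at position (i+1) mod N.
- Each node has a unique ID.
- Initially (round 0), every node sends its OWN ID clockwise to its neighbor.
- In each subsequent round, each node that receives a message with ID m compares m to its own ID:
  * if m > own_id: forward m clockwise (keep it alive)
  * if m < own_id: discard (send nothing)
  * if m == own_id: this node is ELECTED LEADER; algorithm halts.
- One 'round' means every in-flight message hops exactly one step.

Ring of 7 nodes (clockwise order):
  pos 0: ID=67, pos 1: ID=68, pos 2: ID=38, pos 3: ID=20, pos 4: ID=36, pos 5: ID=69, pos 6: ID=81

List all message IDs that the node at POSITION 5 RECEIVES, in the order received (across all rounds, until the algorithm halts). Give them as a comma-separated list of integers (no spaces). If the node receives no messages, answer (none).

Answer: 36,38,68,81

Derivation:
Round 1: pos1(id68) recv 67: drop; pos2(id38) recv 68: fwd; pos3(id20) recv 38: fwd; pos4(id36) recv 20: drop; pos5(id69) recv 36: drop; pos6(id81) recv 69: drop; pos0(id67) recv 81: fwd
Round 2: pos3(id20) recv 68: fwd; pos4(id36) recv 38: fwd; pos1(id68) recv 81: fwd
Round 3: pos4(id36) recv 68: fwd; pos5(id69) recv 38: drop; pos2(id38) recv 81: fwd
Round 4: pos5(id69) recv 68: drop; pos3(id20) recv 81: fwd
Round 5: pos4(id36) recv 81: fwd
Round 6: pos5(id69) recv 81: fwd
Round 7: pos6(id81) recv 81: ELECTED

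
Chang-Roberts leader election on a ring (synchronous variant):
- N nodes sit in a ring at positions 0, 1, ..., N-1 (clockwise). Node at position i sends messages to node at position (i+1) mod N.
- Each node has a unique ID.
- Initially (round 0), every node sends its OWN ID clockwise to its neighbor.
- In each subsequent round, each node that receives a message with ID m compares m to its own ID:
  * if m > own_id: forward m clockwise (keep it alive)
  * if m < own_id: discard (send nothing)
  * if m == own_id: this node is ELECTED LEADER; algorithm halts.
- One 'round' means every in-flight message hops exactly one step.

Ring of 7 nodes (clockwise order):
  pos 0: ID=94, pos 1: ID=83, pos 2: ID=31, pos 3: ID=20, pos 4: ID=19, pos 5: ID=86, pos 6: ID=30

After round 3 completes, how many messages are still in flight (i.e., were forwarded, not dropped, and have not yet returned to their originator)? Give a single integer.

Answer: 2

Derivation:
Round 1: pos1(id83) recv 94: fwd; pos2(id31) recv 83: fwd; pos3(id20) recv 31: fwd; pos4(id19) recv 20: fwd; pos5(id86) recv 19: drop; pos6(id30) recv 86: fwd; pos0(id94) recv 30: drop
Round 2: pos2(id31) recv 94: fwd; pos3(id20) recv 83: fwd; pos4(id19) recv 31: fwd; pos5(id86) recv 20: drop; pos0(id94) recv 86: drop
Round 3: pos3(id20) recv 94: fwd; pos4(id19) recv 83: fwd; pos5(id86) recv 31: drop
After round 3: 2 messages still in flight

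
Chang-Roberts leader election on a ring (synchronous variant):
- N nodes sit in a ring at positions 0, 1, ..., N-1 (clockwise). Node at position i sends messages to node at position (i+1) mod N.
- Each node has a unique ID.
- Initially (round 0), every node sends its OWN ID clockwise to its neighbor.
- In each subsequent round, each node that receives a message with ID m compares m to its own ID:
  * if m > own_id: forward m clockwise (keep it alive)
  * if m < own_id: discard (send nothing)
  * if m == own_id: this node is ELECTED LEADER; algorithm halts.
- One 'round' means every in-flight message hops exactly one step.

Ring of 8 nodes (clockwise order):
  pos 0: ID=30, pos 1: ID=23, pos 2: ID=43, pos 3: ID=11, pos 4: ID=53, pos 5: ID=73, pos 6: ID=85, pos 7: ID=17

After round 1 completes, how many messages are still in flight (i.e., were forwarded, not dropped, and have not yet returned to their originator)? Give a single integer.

Answer: 3

Derivation:
Round 1: pos1(id23) recv 30: fwd; pos2(id43) recv 23: drop; pos3(id11) recv 43: fwd; pos4(id53) recv 11: drop; pos5(id73) recv 53: drop; pos6(id85) recv 73: drop; pos7(id17) recv 85: fwd; pos0(id30) recv 17: drop
After round 1: 3 messages still in flight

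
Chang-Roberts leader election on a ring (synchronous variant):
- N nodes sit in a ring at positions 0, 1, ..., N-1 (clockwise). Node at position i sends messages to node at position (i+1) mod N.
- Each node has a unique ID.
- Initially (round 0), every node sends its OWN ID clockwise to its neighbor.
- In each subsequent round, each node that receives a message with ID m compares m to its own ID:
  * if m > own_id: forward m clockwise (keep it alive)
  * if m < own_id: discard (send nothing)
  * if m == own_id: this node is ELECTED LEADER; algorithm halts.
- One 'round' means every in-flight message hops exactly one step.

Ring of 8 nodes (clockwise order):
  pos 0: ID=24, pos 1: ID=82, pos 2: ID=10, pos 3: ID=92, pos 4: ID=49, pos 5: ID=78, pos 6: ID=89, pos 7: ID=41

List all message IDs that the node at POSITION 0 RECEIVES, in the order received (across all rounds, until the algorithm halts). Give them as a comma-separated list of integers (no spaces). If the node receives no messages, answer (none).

Answer: 41,89,92

Derivation:
Round 1: pos1(id82) recv 24: drop; pos2(id10) recv 82: fwd; pos3(id92) recv 10: drop; pos4(id49) recv 92: fwd; pos5(id78) recv 49: drop; pos6(id89) recv 78: drop; pos7(id41) recv 89: fwd; pos0(id24) recv 41: fwd
Round 2: pos3(id92) recv 82: drop; pos5(id78) recv 92: fwd; pos0(id24) recv 89: fwd; pos1(id82) recv 41: drop
Round 3: pos6(id89) recv 92: fwd; pos1(id82) recv 89: fwd
Round 4: pos7(id41) recv 92: fwd; pos2(id10) recv 89: fwd
Round 5: pos0(id24) recv 92: fwd; pos3(id92) recv 89: drop
Round 6: pos1(id82) recv 92: fwd
Round 7: pos2(id10) recv 92: fwd
Round 8: pos3(id92) recv 92: ELECTED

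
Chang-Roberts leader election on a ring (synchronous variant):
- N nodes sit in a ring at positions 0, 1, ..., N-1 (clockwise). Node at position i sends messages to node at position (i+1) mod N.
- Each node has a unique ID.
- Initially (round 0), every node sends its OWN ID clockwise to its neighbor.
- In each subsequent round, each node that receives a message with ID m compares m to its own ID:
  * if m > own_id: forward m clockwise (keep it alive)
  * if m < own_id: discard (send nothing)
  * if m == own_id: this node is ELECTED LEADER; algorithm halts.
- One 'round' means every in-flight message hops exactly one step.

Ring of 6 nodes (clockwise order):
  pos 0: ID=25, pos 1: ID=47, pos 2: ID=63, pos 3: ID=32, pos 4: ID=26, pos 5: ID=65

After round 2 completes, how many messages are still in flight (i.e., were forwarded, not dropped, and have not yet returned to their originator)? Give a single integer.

Round 1: pos1(id47) recv 25: drop; pos2(id63) recv 47: drop; pos3(id32) recv 63: fwd; pos4(id26) recv 32: fwd; pos5(id65) recv 26: drop; pos0(id25) recv 65: fwd
Round 2: pos4(id26) recv 63: fwd; pos5(id65) recv 32: drop; pos1(id47) recv 65: fwd
After round 2: 2 messages still in flight

Answer: 2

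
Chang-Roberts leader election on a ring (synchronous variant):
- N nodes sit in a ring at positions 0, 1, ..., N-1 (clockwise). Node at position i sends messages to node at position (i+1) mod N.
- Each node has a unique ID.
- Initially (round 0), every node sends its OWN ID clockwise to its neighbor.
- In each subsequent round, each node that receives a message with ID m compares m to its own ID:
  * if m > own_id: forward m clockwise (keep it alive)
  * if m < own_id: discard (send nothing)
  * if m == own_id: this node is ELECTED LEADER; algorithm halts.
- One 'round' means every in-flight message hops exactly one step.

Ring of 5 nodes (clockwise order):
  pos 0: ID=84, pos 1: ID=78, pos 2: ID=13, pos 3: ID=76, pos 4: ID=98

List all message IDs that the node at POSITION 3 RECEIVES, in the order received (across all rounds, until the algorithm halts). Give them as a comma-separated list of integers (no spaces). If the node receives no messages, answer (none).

Answer: 13,78,84,98

Derivation:
Round 1: pos1(id78) recv 84: fwd; pos2(id13) recv 78: fwd; pos3(id76) recv 13: drop; pos4(id98) recv 76: drop; pos0(id84) recv 98: fwd
Round 2: pos2(id13) recv 84: fwd; pos3(id76) recv 78: fwd; pos1(id78) recv 98: fwd
Round 3: pos3(id76) recv 84: fwd; pos4(id98) recv 78: drop; pos2(id13) recv 98: fwd
Round 4: pos4(id98) recv 84: drop; pos3(id76) recv 98: fwd
Round 5: pos4(id98) recv 98: ELECTED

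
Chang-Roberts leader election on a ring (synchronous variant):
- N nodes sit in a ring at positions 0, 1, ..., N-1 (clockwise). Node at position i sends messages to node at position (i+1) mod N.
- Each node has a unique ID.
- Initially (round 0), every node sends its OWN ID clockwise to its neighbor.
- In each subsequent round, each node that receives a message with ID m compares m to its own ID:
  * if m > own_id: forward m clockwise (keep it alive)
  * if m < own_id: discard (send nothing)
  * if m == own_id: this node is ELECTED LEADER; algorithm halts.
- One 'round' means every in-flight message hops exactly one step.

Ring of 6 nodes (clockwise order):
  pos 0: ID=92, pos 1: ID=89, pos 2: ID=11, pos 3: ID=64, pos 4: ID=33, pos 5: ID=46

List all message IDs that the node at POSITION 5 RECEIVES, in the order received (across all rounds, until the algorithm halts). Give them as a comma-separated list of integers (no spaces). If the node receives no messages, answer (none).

Round 1: pos1(id89) recv 92: fwd; pos2(id11) recv 89: fwd; pos3(id64) recv 11: drop; pos4(id33) recv 64: fwd; pos5(id46) recv 33: drop; pos0(id92) recv 46: drop
Round 2: pos2(id11) recv 92: fwd; pos3(id64) recv 89: fwd; pos5(id46) recv 64: fwd
Round 3: pos3(id64) recv 92: fwd; pos4(id33) recv 89: fwd; pos0(id92) recv 64: drop
Round 4: pos4(id33) recv 92: fwd; pos5(id46) recv 89: fwd
Round 5: pos5(id46) recv 92: fwd; pos0(id92) recv 89: drop
Round 6: pos0(id92) recv 92: ELECTED

Answer: 33,64,89,92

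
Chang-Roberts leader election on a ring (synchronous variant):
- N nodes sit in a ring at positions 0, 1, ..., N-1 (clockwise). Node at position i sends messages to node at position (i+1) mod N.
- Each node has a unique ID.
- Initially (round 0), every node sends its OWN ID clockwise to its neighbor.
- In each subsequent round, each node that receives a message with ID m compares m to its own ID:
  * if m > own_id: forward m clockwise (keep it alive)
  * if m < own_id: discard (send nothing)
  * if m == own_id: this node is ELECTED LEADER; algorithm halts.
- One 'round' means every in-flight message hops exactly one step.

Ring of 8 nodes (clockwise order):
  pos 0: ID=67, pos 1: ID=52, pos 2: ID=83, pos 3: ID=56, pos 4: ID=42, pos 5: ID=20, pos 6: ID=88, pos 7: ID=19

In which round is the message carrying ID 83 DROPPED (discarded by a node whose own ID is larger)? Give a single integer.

Round 1: pos1(id52) recv 67: fwd; pos2(id83) recv 52: drop; pos3(id56) recv 83: fwd; pos4(id42) recv 56: fwd; pos5(id20) recv 42: fwd; pos6(id88) recv 20: drop; pos7(id19) recv 88: fwd; pos0(id67) recv 19: drop
Round 2: pos2(id83) recv 67: drop; pos4(id42) recv 83: fwd; pos5(id20) recv 56: fwd; pos6(id88) recv 42: drop; pos0(id67) recv 88: fwd
Round 3: pos5(id20) recv 83: fwd; pos6(id88) recv 56: drop; pos1(id52) recv 88: fwd
Round 4: pos6(id88) recv 83: drop; pos2(id83) recv 88: fwd
Round 5: pos3(id56) recv 88: fwd
Round 6: pos4(id42) recv 88: fwd
Round 7: pos5(id20) recv 88: fwd
Round 8: pos6(id88) recv 88: ELECTED
Message ID 83 originates at pos 2; dropped at pos 6 in round 4

Answer: 4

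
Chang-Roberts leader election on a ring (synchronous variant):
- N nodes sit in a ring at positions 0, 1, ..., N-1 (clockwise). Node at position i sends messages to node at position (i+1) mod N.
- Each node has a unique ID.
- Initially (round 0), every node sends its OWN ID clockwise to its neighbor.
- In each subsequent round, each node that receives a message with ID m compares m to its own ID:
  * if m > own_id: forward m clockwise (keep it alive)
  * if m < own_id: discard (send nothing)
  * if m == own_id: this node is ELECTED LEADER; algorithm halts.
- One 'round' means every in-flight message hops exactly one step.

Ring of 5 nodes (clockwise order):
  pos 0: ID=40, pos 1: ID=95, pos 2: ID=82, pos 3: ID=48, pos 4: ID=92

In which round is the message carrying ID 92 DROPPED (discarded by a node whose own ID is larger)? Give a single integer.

Answer: 2

Derivation:
Round 1: pos1(id95) recv 40: drop; pos2(id82) recv 95: fwd; pos3(id48) recv 82: fwd; pos4(id92) recv 48: drop; pos0(id40) recv 92: fwd
Round 2: pos3(id48) recv 95: fwd; pos4(id92) recv 82: drop; pos1(id95) recv 92: drop
Round 3: pos4(id92) recv 95: fwd
Round 4: pos0(id40) recv 95: fwd
Round 5: pos1(id95) recv 95: ELECTED
Message ID 92 originates at pos 4; dropped at pos 1 in round 2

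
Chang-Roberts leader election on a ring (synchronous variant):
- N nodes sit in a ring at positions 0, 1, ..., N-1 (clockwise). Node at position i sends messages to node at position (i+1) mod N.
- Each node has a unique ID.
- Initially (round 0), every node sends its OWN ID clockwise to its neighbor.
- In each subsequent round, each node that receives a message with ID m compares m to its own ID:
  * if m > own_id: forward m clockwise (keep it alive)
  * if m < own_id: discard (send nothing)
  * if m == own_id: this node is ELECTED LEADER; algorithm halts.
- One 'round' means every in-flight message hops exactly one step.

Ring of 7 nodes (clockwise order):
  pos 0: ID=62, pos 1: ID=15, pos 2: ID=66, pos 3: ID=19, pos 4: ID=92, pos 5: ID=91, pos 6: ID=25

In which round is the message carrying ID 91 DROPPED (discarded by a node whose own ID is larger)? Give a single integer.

Answer: 6

Derivation:
Round 1: pos1(id15) recv 62: fwd; pos2(id66) recv 15: drop; pos3(id19) recv 66: fwd; pos4(id92) recv 19: drop; pos5(id91) recv 92: fwd; pos6(id25) recv 91: fwd; pos0(id62) recv 25: drop
Round 2: pos2(id66) recv 62: drop; pos4(id92) recv 66: drop; pos6(id25) recv 92: fwd; pos0(id62) recv 91: fwd
Round 3: pos0(id62) recv 92: fwd; pos1(id15) recv 91: fwd
Round 4: pos1(id15) recv 92: fwd; pos2(id66) recv 91: fwd
Round 5: pos2(id66) recv 92: fwd; pos3(id19) recv 91: fwd
Round 6: pos3(id19) recv 92: fwd; pos4(id92) recv 91: drop
Round 7: pos4(id92) recv 92: ELECTED
Message ID 91 originates at pos 5; dropped at pos 4 in round 6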